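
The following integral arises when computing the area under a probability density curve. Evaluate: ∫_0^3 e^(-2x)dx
Antiderivative: (1/(-2))e^(-2x)
Evaluate: (1/(-2))(e^-6-1)

Answer: (e^-6-1)/(-2)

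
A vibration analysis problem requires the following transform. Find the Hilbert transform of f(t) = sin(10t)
The Hilbert transform shifts each frequency component by -pi/2.
H{sin(wt)} = -cos(wt)
With w = 10: H{sin(10t)} = -cos(10t)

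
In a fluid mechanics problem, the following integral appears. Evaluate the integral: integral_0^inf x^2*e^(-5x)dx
This is a Gamma integral. Substitute u=5x (du=5 dx):
integral_0^inf x^2 * e^(-5x) dx=(1/5^3) integral_0^inf u^2 * e^(-u) du
=Gamma(3)/5^3=2!/5^3=2/125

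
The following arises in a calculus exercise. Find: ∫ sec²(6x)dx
Since d/dx[tan(6x)] = 6sec²(6x), integral = tan(6x)/6+C

Answer: (1/6)tan(6x)+C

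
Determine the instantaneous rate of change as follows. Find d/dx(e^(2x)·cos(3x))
Product rule: (fg)' = f'g + fg'
f = e^(2x), f' = 2·e^(2x)
g = cos(3x), g' = -3·sin(3x)

Answer: 2·e^(2x)·cos(3x) - 3·e^(2x)·sin(3x)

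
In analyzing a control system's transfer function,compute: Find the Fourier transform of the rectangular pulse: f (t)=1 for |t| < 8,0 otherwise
F(omega)=integral from -8 to 8 of e^(-j * omega * t) dt
=2 * sin(8 * omega)/omega=16 * sinc(8 * omega/pi)

Answer: 2 * sin(8 * omega)/omega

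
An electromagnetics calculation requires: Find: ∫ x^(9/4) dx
Power rule: ∫ x^(9/4) dx = x^(13/4)/(13/4)+C

Answer: (4/13)·x^(13/4)+C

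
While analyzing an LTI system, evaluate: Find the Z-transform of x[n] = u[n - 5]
Using the time-shift property: Z{u[n-5]} = z^(-5) * z/(z-1)
= z^(-4)/(z-1)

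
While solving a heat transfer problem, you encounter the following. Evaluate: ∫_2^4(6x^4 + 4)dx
Step 1: Find antiderivative F(x)=(6/5)x^5 + 4x
Step 2: F(4) - F(2)=6224/5 - (232/5)=5992/5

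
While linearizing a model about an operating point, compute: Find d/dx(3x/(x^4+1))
Quotient rule: (f/g)' = (f'g - fg')/g²
f = 3x, f' = 3
g = x^4+1, g' = 4x^3

Answer: (3·(x^4+1)-12x^4)/(x^4+1)²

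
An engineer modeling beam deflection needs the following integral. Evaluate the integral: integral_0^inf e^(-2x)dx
integral_0^inf e^(-2x) dx = [-1/2*e^(-2x)]_0^inf
= 0 - (-1/2) = 1/2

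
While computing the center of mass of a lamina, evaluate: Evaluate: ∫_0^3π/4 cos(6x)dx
Antiderivative: sin(6x)/6
Evaluate at bounds: [sin(6·3π/4)/6] - [sin(6·0)/6]
=((1) - (0))/6=1/6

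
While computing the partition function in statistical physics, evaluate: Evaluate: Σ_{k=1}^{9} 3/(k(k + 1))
Partial fractions: 3/(k(k + 1)) = 3/k - 3/(k + 1)
Telescoping sum: 3(1 - 1/10) = 3·9/10

Answer: 27/10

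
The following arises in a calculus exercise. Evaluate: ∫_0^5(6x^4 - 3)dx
Step 1: Find antiderivative F(x) = (6/5)x^5-3x
Step 2: F(5) - F(0) = 3735 - (0) = 3735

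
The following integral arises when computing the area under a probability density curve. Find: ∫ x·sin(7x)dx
By parts: u=x, dv=sin(7x) dx
du=dx, v=-cos(7x)/7
=-x·cos(7x)/7 + sin(7x)/7² + C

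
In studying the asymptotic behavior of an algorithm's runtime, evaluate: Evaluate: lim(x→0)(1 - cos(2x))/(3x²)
Using 1-cos(u) ≈ u²/2 for small u:
(1-cos(2x)) ≈ (2x)²/2 = 4x²/2
So limit = 4/(2·3) = 2/3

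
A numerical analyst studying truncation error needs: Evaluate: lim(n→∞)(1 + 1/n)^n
This is the definition of e^1: lim(1+1/n)^n=e^1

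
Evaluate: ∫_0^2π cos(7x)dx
Antiderivative: sin(7x)/7
Evaluate at bounds: [sin(7·2π)/7] - [sin(7·0)/7]
= ((0) - (0))/7 = 0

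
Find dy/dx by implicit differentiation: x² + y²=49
Differentiate both sides: 2x + 2y·(dy/dx) = 0
Solve: dy/dx = -2x/(2y) = -x/y

Answer: dy/dx = -x/y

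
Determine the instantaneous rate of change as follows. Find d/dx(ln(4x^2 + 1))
Chain rule: d/dx[ln(u)]=u'/u where u=4x^2+1
u'=8x

Answer: (8x)/(4x^2+1)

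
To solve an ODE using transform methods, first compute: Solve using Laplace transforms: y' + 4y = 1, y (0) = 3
Take L of both sides: sY(s) - 3 + 4Y(s) = 1/s
Y(s)(s + 4) = 1/s + 3
Y(s) = 1/(s(s + 4)) + 3/(s + 4)
Partial fractions: 1/(s(s + 4)) = (1/4)/s - (1/4)/(s + 4)
So Y(s) = (1/4)/s + (11/4)/(s + 4)
Inverse transform (L^(-1){1/s} = 1, L^(-1){1/(s + 4)} = e^(-4t)):

Answer: y(t) = 1/4 + (11/4)·e^(-4t)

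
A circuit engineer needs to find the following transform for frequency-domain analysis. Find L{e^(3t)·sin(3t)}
First shifting: L{e^(at)f(t)} = F(s-a)
L{sin(3t)} = 3/(s² + 9)
Shift: 3/((s-3)² + 9)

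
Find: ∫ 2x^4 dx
Using power rule: ∫ 2x^4 dx = 2/5 x^5 + C = (2/5)x^5 + C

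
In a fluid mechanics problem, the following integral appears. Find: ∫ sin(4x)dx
Using substitution u=4x: ∫ sin(u) du/4=-cos(u)/4+C

Answer: (-1/4)cos(4x)+C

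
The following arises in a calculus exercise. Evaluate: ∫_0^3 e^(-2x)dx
Antiderivative: (1/(-2))e^(-2x)
Evaluate: (1/(-2))(e^-6 - 1)

Answer: (e^-6 - 1)/(-2)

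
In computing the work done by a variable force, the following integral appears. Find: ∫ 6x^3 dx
Using power rule: ∫ 6x^3 dx = 6/4 x^4 + C = (3/2)x^4 + C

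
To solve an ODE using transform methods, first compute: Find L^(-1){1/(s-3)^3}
L^(-1){1/(s-a)^n} = t^(n-1)·e^(at)/(n-1)!
Here a = 3, n = 3: t^2·e^(3t)/2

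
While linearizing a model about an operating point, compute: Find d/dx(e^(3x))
Chain rule: d/dx[e^u] = e^u · u' where u = 3x
u' = 3

Answer: 3·e^(3x)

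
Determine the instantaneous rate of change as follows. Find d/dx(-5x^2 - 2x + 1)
Power rule: d/dx(ax^n)=n·a·x^(n-1)
Term by term: -10·x - 2

Answer: -10x - 2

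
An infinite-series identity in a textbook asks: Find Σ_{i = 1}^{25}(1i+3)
= 1·Σ i + 3·25 = 1·325 + 75 = 400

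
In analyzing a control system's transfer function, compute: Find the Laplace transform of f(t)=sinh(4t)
L{sinh(at)}=a/(s²-a²)
L{sinh(4t)}=4/(s²-16)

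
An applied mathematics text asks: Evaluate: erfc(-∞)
erfc(x)=1 - erf(x); erfc(-∞)=1 - erf(-∞)=1 - (-1)=2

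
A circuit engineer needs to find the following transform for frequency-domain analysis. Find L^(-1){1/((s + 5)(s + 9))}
Partial fractions: 1/((s+5)(s+9))=A/(s+5)+B/(s+9)
Cover-up: A=1/(s+9)|_{s=-5}=1/4; B=1/(s+5)|_{s=-9}=-1/4
L^(-1)=(1/4)e^(-5t) - (1/4)e^(-9t)

Answer: (1/4)(e^(-5t) - e^(-9t))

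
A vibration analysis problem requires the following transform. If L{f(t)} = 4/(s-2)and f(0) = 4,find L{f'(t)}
L{f'(t)}=s·F(s) - f(0)=4s/(s-2) - 4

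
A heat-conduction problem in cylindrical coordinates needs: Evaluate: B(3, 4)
B(x,y) = Γ(x)Γ(y)/Γ(x + y) = (x-1)!(y-1)!/(x + y-1)!
B(3,4) = 2!·3!/6! = 1/60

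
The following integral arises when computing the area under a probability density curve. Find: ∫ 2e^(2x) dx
Since d/dx[e^(2x)] = 2e^(2x), we get 1 e^(2x)+C

Answer: e^(2x)+C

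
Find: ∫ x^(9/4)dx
Power rule: ∫ x^(9/4) dx=x^(13/4)/(13/4) + C

Answer: (4/13)·x^(13/4) + C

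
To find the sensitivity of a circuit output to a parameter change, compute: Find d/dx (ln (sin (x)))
Chain rule: d/dx[ln(u)]=u'/u where u=sin(x)
u'=cos(x)

Answer: (cos(x))/(sin(x))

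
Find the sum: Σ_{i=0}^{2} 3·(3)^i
Geometric series: S = a(1 - r^n)/(1 - r)
a = 3, r = 3, n = 3
S = 3(1-27)/-2 = 39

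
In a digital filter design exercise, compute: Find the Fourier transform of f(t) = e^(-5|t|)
Using the standard pair: F{e^(-a|t|)}=2a/(a^2 + omega^2)
With a=5: F(omega)=10/(25 + omega^2)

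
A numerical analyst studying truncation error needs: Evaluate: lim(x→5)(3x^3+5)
Polynomial is continuous, so substitute x = 5:
3·5^3+5 = 380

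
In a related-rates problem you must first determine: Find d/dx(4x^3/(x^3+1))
Quotient rule: (f/g)'=(f'g - fg')/g²
f=4x^3, f'=12x^2
g=x^3+1, g'=3x^2

Answer: (12x^2·(x^3+1)-12x^5)/(x^3+1)²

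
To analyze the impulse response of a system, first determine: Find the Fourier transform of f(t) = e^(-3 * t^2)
The Fourier transform of a Gaussian e^(-a*t^2) is sqrt(pi/a)*e^(-omega^2/(4a)).
With a = 3: F(omega) = sqrt(pi/3)*e^(-omega^2/12)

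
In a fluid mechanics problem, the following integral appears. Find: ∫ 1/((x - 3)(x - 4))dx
Partial fractions: 1/((x-3)(x-4)) = A/(x-3) + B/(x-4)
A = -1, B = 1
∫ [-1· 1/(x-3) + 1· 1/(x-4)] dx
= (1)[ln|x-4| - ln|x-3|] + C

Answer: ln|(x-4)/(x-3)| + C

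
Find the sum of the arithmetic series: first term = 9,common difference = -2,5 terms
Last term: a_n = 9+(5-1)·-2 = 1
Sum = n(a_1+a_n)/2 = 5(9+1)/2 = 25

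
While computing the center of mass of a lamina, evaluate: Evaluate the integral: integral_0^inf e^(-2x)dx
integral_0^inf e^(-2x) dx=[-1/2*e^(-2x)]_0^inf
=0 - (-1/2)=1/2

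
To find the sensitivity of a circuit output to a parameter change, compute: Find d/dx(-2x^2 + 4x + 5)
Power rule: d/dx(ax^n) = n·a·x^(n-1)
Term by term: -4·x + 4

Answer: -4x + 4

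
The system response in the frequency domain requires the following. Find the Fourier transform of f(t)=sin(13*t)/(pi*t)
sin(W*t)/(pi*t)=(W/pi)*sinc(W*t/pi) is the impulse response of the ideal low-pass filter with cutoff W (here W=13).
Its Fourier transform is a rectangular function:
F(omega)=1 for |omega| < 13, 0 otherwise

Answer: rect(omega/26) [i.e., 1 for |omega| < 13, 0 otherwise]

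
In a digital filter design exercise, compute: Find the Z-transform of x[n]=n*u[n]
Standard pair: Z{n*u[n]}=z/(z-1)^2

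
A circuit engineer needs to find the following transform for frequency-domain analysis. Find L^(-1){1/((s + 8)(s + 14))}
Partial fractions: 1/((s + 8)(s + 14))=A/(s + 8) + B/(s + 14)
Cover-up: A=1/(s + 14)|_{s=-8}=1/6; B=1/(s + 8)|_{s=-14}=-1/6
L^(-1)=(1/6)e^(-8t) - (1/6)e^(-14t)

Answer: (1/6)(e^(-8t) - e^(-14t))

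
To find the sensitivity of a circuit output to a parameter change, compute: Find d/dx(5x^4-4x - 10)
Power rule: d/dx(ax^n) = n·a·x^(n-1)
Term by term: 20·x^3 - 4

Answer: 20x^3 - 4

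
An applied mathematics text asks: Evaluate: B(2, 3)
B(x,y) = Γ(x)Γ(y)/Γ(x + y) = (x-1)!(y-1)!/(x + y-1)!
B(2,3) = 1!·2!/4! = 1/12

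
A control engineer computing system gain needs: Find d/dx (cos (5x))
Chain rule: d/dx[cos(u)]=-sin(u)·u' where u=5x
u'=5

Answer: -5·sin(5x)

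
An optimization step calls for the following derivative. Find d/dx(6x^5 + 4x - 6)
Power rule: d/dx(ax^n)=n·a·x^(n-1)
Term by term: 30·x^4+4

Answer: 30x^4+4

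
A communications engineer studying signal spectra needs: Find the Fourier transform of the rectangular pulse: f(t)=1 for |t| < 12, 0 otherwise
F(omega) = integral from -12 to 12 of e^(-j * omega * t) dt
= 2 * sin(12 * omega)/omega = 24 * sinc(12 * omega/pi)

Answer: 2 * sin(12 * omega)/omega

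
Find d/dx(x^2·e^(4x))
Product rule: (fg)' = f'g+fg'
f = x^2, f' = 2x
g = e^(4x), g' = 4·e^(4x)

Answer: 2x·e^(4x)+4x^2·e^(4x)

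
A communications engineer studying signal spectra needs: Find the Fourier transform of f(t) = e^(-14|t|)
Using the standard pair: F{e^(-a|t|)}=2a/(a^2 + omega^2)
With a=14: F(omega)=28/(196 + omega^2)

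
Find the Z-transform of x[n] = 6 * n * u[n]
Z{n * u[n]} = z/(z-1)^2
By linearity: Z{6 * n * u[n]} = 6z/(z-1)^2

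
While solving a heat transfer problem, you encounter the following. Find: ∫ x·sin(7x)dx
By parts: u=x, dv=sin(7x) dx
du=dx, v=-cos(7x)/7
=-x·cos(7x)/7 + sin(7x)/7² + C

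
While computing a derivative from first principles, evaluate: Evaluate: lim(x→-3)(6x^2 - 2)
Polynomial is continuous, so substitute x = -3:
6·(-3)^2 - 2 = 52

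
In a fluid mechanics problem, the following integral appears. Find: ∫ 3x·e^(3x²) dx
Let u=3x², du=6x dx
∫ (1/2)e^u du=e^u/2+C

Answer: e^(3x²)/2+C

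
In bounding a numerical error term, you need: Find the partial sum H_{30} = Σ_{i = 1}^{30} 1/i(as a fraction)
H_30=1+1/2+1/3+...+1/30
=9304682830147/2329089562800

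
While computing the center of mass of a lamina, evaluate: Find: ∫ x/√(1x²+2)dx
Let u = x²+2, du = 2x dx
∫ (1/2)·u^(-1/2) du = √u+C

Answer: √(x²+2)+C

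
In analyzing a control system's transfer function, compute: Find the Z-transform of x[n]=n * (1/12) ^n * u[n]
Using the property Z{n * a^n * u[n]}=az/(z-a)^2
With a=1/12: X(z)=(1/12)z/(z - 1/12)^2, |z| > 1/12

Answer: (1/12)z/(z - 1/12)^2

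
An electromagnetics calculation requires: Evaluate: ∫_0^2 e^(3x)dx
Antiderivative: (1/3)e^(3x)
Evaluate: (1/3)(e^6 - 1)

Answer: (e^6 - 1)/3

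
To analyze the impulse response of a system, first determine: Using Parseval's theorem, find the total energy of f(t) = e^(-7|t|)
Parseval's theorem: E = integral |f(t)|^2 dt = (1/2pi) integral |F(omega)|^2 domega
E = integral_{-inf}^{inf} e^(-14|t|) dt = 2 * integral_0^inf e^(-14t) dt = 2/(2 * 7) = 1/7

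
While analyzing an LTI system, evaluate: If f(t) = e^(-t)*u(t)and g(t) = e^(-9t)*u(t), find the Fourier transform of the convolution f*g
By the convolution theorem: F{f * g}=F(omega) * G(omega)
F(omega)=1/(1 + j * omega), G(omega)=1/(9 + j * omega)
F{f * g}=1/((1 + j * omega)(9 + j * omega))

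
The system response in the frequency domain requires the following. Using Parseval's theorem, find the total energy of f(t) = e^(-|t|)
Parseval's theorem: E=integral |f(t)|^2 dt=(1/2pi) integral |F(omega)|^2 domega
E=integral_{-inf}^{inf} e^(-2|t|) dt=2 * integral_0^inf e^(-2t) dt=2/(2 * 1)=1/1

Answer: 1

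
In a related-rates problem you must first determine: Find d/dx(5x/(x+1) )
Quotient rule: (f/g)'=(f'g - fg')/g²
f=5x, f'=5
g=x+1, g'=1

Answer: (5·(x+1)-5x)/(x+1)²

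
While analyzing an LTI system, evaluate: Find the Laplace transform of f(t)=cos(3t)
L{cos(wt)}=s/(s² + w²)
L{cos(3t)}=s/(s² + 9)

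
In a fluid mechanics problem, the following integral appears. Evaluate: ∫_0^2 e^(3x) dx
Antiderivative: (1/3)e^(3x)
Evaluate: (1/3)(e^6 - 1)

Answer: (e^6 - 1)/3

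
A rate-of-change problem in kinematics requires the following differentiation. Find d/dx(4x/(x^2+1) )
Quotient rule: (f/g)'=(f'g - fg')/g²
f=4x, f'=4
g=x^2+1, g'=2x

Answer: (4·(x^2+1)-8x^2)/(x^2+1)²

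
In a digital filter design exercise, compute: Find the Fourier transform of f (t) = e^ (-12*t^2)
The Fourier transform of a Gaussian e^(-a*t^2) is sqrt(pi/a)*e^(-omega^2/(4a)).
With a = 12: F(omega) = sqrt(pi/12)*e^(-omega^2/48)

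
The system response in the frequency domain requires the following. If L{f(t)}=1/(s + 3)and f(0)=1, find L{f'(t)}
L{f'(t)}=s·F(s) - f(0)=s/(s+3)-1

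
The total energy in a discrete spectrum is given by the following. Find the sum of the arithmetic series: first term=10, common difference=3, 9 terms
Last term: a_n = 10+(9-1)·3 = 34
Sum = n(a_1+a_n)/2 = 9(10+34)/2 = 198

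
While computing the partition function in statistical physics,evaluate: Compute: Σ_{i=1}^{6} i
Using formula: Σ i^1=n(n + 1)/2=6·7/2=21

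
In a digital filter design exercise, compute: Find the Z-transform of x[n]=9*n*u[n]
Z{n * u[n]} = z/(z-1)^2
By linearity: Z{9 * n * u[n]} = 9z/(z-1)^2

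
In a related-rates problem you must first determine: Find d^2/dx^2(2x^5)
Apply power rule 2 times:
d^1: 10x^4
d^2: 40x^3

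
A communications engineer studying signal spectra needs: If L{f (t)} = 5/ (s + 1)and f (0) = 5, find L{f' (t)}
L{f'(t)} = s·F(s) - f(0) = 5s/(s+1)-5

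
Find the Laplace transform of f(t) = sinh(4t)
L{sinh(at)} = a/(s²-a²)
L{sinh(4t)} = 4/(s²-16)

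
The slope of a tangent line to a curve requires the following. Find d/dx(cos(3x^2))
Chain rule: d/dx[cos(u)]=-sin(u)·u' where u=3x^2
u'=6x

Answer: -6x·sin(3x^2)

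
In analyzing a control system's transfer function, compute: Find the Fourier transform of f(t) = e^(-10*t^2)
The Fourier transform of a Gaussian e^(-a * t^2) is sqrt(pi/a) * e^(-omega^2/(4a)).
With a=10: F(omega)=sqrt(pi/10) * e^(-omega^2/40)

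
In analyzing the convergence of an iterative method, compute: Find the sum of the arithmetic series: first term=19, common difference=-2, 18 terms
Last term: a_n=19+(18-1)·-2=-15
Sum=n(a_1+a_n)/2=18(19+(-15))/2=36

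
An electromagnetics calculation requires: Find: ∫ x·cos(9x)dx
By parts: u = x, dv = cos(9x) dx
du = dx, v = sin(9x)/9
= x·sin(9x)/9 + cos(9x)/9² + C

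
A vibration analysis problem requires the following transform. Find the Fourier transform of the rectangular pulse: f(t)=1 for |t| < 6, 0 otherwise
F(omega)=integral from -6 to 6 of e^(-j*omega*t) dt
=2*sin(6*omega)/omega=12*sinc(6*omega/pi)

Answer: 2*sin(6*omega)/omega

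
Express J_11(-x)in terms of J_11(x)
For integer n: J_n(-x) = (-1)^n J_n(x)
With n = 11: J_11(-x) = (-1)^11 J_11(x) = -J_11(x)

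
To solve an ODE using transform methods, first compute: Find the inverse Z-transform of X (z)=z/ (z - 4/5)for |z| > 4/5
Standard pair: z/(z-a) <-> a^n * u[n] for causal signals
With a = 4/5: x[n] = (4/5)^n * u[n]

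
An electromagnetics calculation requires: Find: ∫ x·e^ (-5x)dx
Integration by parts: u = x, dv = e^(-5x) dx
du = dx, v = e^(-5x)/(-5)
= x·e^(-5x)/(-5) - ∫ e^(-5x)/(-5) dx
= x·e^(-5x)/(-5) - e^(-5x)/25 + C

Answer: e^(-5x)(x/(-5) - 1/25) + C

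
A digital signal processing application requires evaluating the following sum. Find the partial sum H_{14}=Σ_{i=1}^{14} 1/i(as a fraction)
H_14 = 1 + 1/2 + 1/3 + ... + 1/14
= 1171733/360360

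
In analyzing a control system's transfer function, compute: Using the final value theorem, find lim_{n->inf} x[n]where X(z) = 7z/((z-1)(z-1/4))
Final value theorem: lim x[n]=lim_{z->1} (z-1) * X(z)
(z-1) * X(z)=7z/(z-1/4)
As z->1: 7/(1 - 1/4)=7/(3/4)=28/3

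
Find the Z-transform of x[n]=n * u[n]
Standard pair: Z{n * u[n]}=z/(z-1)^2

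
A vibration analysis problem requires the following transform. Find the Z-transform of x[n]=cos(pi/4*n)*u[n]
Z{cos(w0*n)*u[n]}=z(z - cos(w0))/(z^2 - 2z*cos(w0) + 1)
With w0=pi/4: X(z)=z(z - cos(pi/4))/(z^2 - 2z*cos(pi/4) + 1)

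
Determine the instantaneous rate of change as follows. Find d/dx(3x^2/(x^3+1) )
Quotient rule: (f/g)'=(f'g - fg')/g²
f=3x^2, f'=6x
g=x^3 + 1, g'=3x^2

Answer: (6x·(x^3 + 1) - 9x^4)/(x^3 + 1)²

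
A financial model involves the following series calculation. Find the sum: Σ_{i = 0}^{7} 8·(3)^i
Geometric series: S = a(1 - r^n)/(1 - r)
a = 8, r = 3, n = 8
S = 8(1-6561)/-2 = 26240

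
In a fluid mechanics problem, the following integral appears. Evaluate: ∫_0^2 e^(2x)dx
Antiderivative: (1/2)e^(2x)
Evaluate: (1/2)(e^4-1)

Answer: (e^4-1)/2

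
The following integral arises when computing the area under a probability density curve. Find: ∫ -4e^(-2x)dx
Since d/dx[e^(-2x)]=-2e^(-2x), we get 2 e^(-2x) + C

Answer: 2e^(-2x) + C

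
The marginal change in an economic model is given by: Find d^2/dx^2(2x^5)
Apply power rule 2 times:
d^1: 10x^4
d^2: 40x^3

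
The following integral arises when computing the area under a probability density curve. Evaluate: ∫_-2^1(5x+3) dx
Step 1: Find antiderivative F(x)=(5/2)x^2 + 3x
Step 2: F(1) - F(-2)=11/2 - (4)=3/2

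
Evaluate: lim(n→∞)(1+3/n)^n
This is the definition of e^3: lim(1 + 3/n)^n = e^3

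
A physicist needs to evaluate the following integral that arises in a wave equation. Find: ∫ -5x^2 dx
Using power rule: ∫ -5x^2 dx=-5/3 x^3 + C=(-5/3)x^3 + C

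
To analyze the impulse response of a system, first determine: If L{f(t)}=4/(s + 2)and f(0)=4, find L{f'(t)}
L{f'(t)}=s·F(s) - f(0)=4s/(s + 2) - 4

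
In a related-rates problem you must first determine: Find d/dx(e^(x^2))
Chain rule: d/dx[e^u]=e^u · u' where u=x^2
u'=2x

Answer: 2x·e^(x^2)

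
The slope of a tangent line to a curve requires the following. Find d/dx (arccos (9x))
d/dx[arccos(u)]=-u'/√(1-u²), u=9x, u'=9

Answer: -9/√(1 - 81x²)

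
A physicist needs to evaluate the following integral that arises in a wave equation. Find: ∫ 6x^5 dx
Using power rule: ∫ 6x^5 dx=6/6 x^6 + C=x^6 + C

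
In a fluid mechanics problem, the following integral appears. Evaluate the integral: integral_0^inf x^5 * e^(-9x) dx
This is a Gamma integral. Substitute u = 9x (du = 9 dx):
integral_0^inf x^5 * e^(-9x) dx = (1/9^6) integral_0^inf u^5 * e^(-u) du
= Gamma(6)/9^6 = 5!/9^6 = 120/531441

Answer: 40/177147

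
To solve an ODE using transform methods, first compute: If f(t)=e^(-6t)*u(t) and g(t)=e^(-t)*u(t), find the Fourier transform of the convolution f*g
By the convolution theorem: F{f*g} = F(omega)*G(omega)
F(omega) = 1/(6 + j*omega), G(omega) = 1/(1 + j*omega)
F{f*g} = 1/((6 + j*omega)(1 + j*omega))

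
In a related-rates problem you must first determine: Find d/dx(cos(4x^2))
Chain rule: d/dx[cos(u)]=-sin(u)·u' where u=4x^2
u'=8x

Answer: -8x·sin(4x^2)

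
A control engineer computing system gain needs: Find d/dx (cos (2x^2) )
Chain rule: d/dx[cos(u)]=-sin(u)·u' where u=2x^2
u'=4x

Answer: -4x·sin(2x^2)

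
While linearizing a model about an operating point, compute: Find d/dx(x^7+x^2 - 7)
Power rule: d/dx(ax^n) = n·a·x^(n-1)
Term by term: 7·x^6+2·x

Answer: 7x^6+2x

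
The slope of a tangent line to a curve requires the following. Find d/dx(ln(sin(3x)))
Chain rule: d/dx[ln(u)]=u'/u where u=sin(3x)
u'=3cos(3x)

Answer: (3cos(3x))/(sin(3x))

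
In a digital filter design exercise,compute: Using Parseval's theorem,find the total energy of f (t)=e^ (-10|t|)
Parseval's theorem: E=integral |f(t)|^2 dt=(1/2pi) integral |F(omega)|^2 domega
E=integral_{-inf}^{inf} e^(-20|t|) dt=2 * integral_0^inf e^(-20t) dt=2/(2 * 10)=1/10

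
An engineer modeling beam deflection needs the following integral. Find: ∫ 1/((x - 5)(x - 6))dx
Partial fractions: 1/((x-5)(x-6)) = A/(x-5)+B/(x-6)
A = -1, B = 1
∫ [-1· 1/(x-5)+1· 1/(x-6)] dx
= (1)[ln|x-6| - ln|x-5|]+C

Answer: ln|(x-6)/(x-5)|+C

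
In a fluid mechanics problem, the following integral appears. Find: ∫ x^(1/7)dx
Power rule: ∫ x^(1/7) dx=x^(8/7)/(8/7) + C

Answer: (7/8)·x^(8/7) + C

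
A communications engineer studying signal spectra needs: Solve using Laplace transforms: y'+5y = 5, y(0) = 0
Take L of both sides: sY(s)-0+5Y(s)=5/s
Y(s)(s+5)=5/s+0
Y(s)=5/(s(s+5))+0/(s+5)
Partial fractions: 5/(s(s+5))=1/s - 1/(s+5)
So Y(s)=1/s - 1/(s+5)
Inverse transform (L^(-1){1/s}=1, L^(-1){1/(s+5)}=e^(-5t)):

Answer: y(t)=1 - e^(-5t)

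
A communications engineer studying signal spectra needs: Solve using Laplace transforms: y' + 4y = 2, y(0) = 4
Take L of both sides: sY(s)-4+4Y(s) = 2/s
Y(s)(s+4) = 2/s+4
Y(s) = 2/(s(s+4))+4/(s+4)
Partial fractions: 2/(s(s+4)) = (1/2)/s - (1/2)/(s+4)
So Y(s) = (1/2)/s+(7/2)/(s+4)
Inverse transform (L^(-1){1/s} = 1, L^(-1){1/(s+4)} = e^(-4t)):

Answer: y(t) = 1/2+(7/2)·e^(-4t)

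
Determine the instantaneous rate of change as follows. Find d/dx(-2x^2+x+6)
Power rule: d/dx(ax^n) = n·a·x^(n-1)
Term by term: -4·x + 1

Answer: -4x + 1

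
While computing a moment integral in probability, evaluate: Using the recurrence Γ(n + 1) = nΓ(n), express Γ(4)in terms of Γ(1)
Γ(4)=3Γ(3)=3·2Γ(2)=...=3!·Γ(1)=6·Γ(1)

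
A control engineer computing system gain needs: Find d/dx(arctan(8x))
d/dx[arctan(u)] = u'/(1 + u²), u = 8x, u' = 8

Answer: 8/(1 + 64x²)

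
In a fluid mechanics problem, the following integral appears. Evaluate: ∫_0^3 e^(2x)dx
Antiderivative: (1/2)e^(2x)
Evaluate: (1/2)(e^6-1)

Answer: (e^6-1)/2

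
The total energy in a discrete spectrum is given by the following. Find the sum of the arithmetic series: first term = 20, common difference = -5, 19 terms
Last term: a_n = 20+(19-1)·-5 = -70
Sum = n(a_1+a_n)/2 = 19(20+(-70))/2 = -475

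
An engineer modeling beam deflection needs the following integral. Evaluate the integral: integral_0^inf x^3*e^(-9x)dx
This is a Gamma integral. Substitute u=9x (du=9 dx):
integral_0^inf x^3 * e^(-9x) dx=(1/9^4) integral_0^inf u^3 * e^(-u) du
=Gamma(4)/9^4=3!/9^4=6/6561

Answer: 2/2187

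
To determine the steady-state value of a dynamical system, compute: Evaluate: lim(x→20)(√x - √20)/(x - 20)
Multiply by conjugate (√x+√20)/(√x+√20):
= (x - 20)/((x - 20)(√x+√20)) = 1/(√x+√20)
As x → 20: 1/(2√20)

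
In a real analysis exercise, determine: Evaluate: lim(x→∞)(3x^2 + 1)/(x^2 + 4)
Divide numerator and denominator by x^2:
lim (3 + 1/x^2)/(1 + 4/x^2)=3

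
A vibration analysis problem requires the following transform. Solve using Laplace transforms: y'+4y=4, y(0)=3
Take L of both sides: sY(s) - 3 + 4Y(s) = 4/s
Y(s)(s + 4) = 4/s + 3
Y(s) = 4/(s(s + 4)) + 3/(s + 4)
Partial fractions: 4/(s(s + 4)) = 1/s - 1/(s + 4)
So Y(s) = 1/s + 2/(s + 4)
Inverse transform (L^(-1){1/s} = 1, L^(-1){1/(s + 4)} = e^(-4t)):

Answer: y(t) = 1 + 2·e^(-4t)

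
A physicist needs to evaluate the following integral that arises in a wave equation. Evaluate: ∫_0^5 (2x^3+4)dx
Step 1: Find antiderivative F(x)=(1/2)x^4 + 4x
Step 2: F(5) - F(0)=665/2 - (0)=665/2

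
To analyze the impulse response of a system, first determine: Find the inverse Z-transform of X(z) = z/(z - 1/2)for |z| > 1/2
Standard pair: z/(z-a) <-> a^n * u[n] for causal signals
With a = 1/2: x[n] = (1/2)^n * u[n]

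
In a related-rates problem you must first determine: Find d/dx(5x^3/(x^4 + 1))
Quotient rule: (f/g)' = (f'g - fg')/g²
f = 5x^3, f' = 15x^2
g = x^4 + 1, g' = 4x^3

Answer: (15x^2·(x^4 + 1) - 20x^6)/(x^4 + 1)²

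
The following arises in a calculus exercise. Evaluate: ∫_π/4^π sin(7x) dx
Antiderivative: -cos(7x)/7
Evaluate at bounds: [-cos(7·π)/7] - [-cos(7·π/4)/7]
= (-(-1) + (√2/2))/7 = 1/7 + √2/14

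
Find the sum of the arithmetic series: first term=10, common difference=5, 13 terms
Last term: a_n = 10+(13-1)·5 = 70
Sum = n(a_1+a_n)/2 = 13(10+70)/2 = 520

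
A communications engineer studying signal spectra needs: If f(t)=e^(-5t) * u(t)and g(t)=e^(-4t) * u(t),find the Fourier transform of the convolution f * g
By the convolution theorem: F{f*g}=F(omega)*G(omega)
F(omega)=1/(5+j*omega), G(omega)=1/(4+j*omega)
F{f*g}=1/((5+j*omega)(4+j*omega))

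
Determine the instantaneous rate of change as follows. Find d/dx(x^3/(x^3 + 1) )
Quotient rule: (f/g)'=(f'g - fg')/g²
f=x^3, f'=3x^2
g=x^3 + 1, g'=3x^2

Answer: (3x^2·(x^3 + 1) - 3x^5)/(x^3 + 1)²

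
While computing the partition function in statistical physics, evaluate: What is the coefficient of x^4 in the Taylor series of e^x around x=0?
Taylor series of e^x = Σ x^n/n!
Coefficient of x^4 = 1/4! = 1/24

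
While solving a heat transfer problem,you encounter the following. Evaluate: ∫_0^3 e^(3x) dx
Antiderivative: (1/3)e^(3x)
Evaluate: (1/3)(e^9-1)

Answer: (e^9-1)/3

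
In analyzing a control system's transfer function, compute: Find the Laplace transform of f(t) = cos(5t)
L{cos(wt)}=s/(s²+w²)
L{cos(5t)}=s/(s²+25)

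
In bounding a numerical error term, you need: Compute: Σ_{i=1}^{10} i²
Using formula: Σ i^2=n(n+1)(2n+1)/6=10·11·21/6=385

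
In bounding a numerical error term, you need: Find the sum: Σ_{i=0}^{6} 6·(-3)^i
Geometric series: S=a(1 - r^n)/(1 - r)
a=6, r=-3, n=7
S=6(1 + 2187)/4=3282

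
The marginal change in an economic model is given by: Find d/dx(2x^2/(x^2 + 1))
Quotient rule: (f/g)'=(f'g - fg')/g²
f=2x^2, f'=4x
g=x^2+1, g'=2x

Answer: (4x·(x^2+1)-4x^3)/(x^2+1)²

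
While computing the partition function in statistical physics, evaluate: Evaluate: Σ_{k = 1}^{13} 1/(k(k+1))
Partial fractions: 1/(k(k+1)) = 1/k - 1/(k+1)
Telescoping sum: 1(1-1/14) = 1·13/14

Answer: 13/14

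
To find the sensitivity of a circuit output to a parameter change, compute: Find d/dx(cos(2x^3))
Chain rule: d/dx[cos(u)]=-sin(u)·u' where u=2x^3
u'=6x^2

Answer: -6x^2·sin(2x^3)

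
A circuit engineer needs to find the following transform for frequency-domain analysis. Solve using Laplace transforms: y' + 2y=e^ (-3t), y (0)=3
Take L: sY - 3 + 2Y = 1/(s + 3)
Y(s + 2) = 1/(s + 3) + 3
Y = 1/((s + 3)(s + 2)) + 3/(s + 2)
Partial fractions: 1/((s + 3)(s + 2)) = -1/(s + 3) + 1/(s + 2)
So Y = -1/(s + 3) + 4/(s + 2)
Inverse Laplace transform (L^(-1){1/(s + 3)} = e^(-3t), L^(-1){1/(s + 2)} = e^(-2t)):

Answer: y(t) = -1·e^(-3t) + 4·e^(-2t)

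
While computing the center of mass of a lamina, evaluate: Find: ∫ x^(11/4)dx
Power rule: ∫ x^(11/4) dx=x^(15/4)/(15/4)+C

Answer: (4/15)·x^(15/4)+C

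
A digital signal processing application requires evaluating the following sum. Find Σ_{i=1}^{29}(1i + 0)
= 1·Σ i+0·29 = 1·435+0 = 435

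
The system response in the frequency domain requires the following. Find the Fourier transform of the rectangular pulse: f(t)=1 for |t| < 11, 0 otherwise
F(omega)=integral from -11 to 11 of e^(-j*omega*t) dt
=2*sin(11*omega)/omega=22*sinc(11*omega/pi)

Answer: 2*sin(11*omega)/omega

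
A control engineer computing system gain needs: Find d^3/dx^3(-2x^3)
Apply power rule 3 times:
d^1: -6x^2
d^2: -12x
d^3: -12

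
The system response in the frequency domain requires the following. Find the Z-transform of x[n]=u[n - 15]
Using the time-shift property: Z{u[n-15]}=z^(-15)*z/(z-1)
=z^(-14)/(z-1)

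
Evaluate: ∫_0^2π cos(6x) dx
Antiderivative: sin(6x)/6
Evaluate at bounds: [sin(6·2π)/6] - [sin(6·0)/6]
= ((0) - (0))/6 = 0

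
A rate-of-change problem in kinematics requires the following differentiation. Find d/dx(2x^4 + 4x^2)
Power rule: d/dx(ax^n)=n·a·x^(n-1)
Term by term: 8·x^3 + 8·x

Answer: 8x^3 + 8x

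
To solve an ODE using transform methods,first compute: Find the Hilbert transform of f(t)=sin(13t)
The Hilbert transform shifts each frequency component by -pi/2.
H{sin(wt)}=-cos(wt)
With w=13: H{sin(13t)}=-cos(13t)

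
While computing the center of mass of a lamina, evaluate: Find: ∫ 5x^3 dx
Using power rule: ∫ 5x^3 dx = 5/4 x^4 + C = (5/4)x^4 + C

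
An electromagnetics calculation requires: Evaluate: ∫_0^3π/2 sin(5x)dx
Antiderivative: -cos(5x)/5
Evaluate at bounds: [-cos(5·3π/2)/5] - [-cos(5·0)/5]
= (-(0) + (1))/5 = 1/5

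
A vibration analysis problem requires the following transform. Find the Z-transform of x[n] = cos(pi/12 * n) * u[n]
Z{cos(w0*n)*u[n]}=z(z - cos(w0))/(z^2 - 2z*cos(w0) + 1)
With w0=pi/12: X(z)=z(z - cos(pi/12))/(z^2 - 2z*cos(pi/12) + 1)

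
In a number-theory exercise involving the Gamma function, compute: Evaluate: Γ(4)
Γ(n)=(n-1)! for positive integers
Γ(4)=3!=6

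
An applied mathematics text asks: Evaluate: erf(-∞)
erf(-∞) = -1 (the error function is odd, so erf(-∞) = -erf(∞) = -1)

Answer: -1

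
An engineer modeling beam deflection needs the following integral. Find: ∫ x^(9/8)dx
Power rule: ∫ x^(9/8) dx=x^(17/8)/(17/8)+C

Answer: (8/17)·x^(17/8)+C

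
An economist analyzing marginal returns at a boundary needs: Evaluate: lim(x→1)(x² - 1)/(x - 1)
Factor: (x² - 1) = (x-1)(x + 1)
Cancel (x-1): lim(x→1) (x + 1) = 2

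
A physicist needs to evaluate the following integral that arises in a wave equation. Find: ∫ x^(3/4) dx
Power rule: ∫ x^(3/4) dx = x^(7/4)/(7/4)+C

Answer: (4/7)·x^(7/4)+C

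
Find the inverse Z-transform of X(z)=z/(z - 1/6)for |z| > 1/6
Standard pair: z/(z-a) <-> a^n*u[n] for causal signals
With a=1/6: x[n]=(1/6)^n*u[n]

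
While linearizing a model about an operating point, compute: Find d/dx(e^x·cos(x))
Product rule: (fg)'=f'g + fg'
f=e^x, f'=e^x
g=cos(x), g'=-sin(x)

Answer: e^x·cos(x) - e^x·sin(x)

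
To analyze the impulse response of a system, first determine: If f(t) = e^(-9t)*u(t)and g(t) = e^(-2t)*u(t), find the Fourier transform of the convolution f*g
By the convolution theorem: F{f * g}=F(omega) * G(omega)
F(omega)=1/(9+j * omega), G(omega)=1/(2+j * omega)
F{f * g}=1/((9+j * omega)(2+j * omega))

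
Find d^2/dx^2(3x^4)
Apply power rule 2 times:
d^1: 12x^3
d^2: 36x^2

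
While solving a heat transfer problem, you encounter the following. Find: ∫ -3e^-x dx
Since d/dx[e^-x] = - e^-x, we get 3e^-x+C

Answer: 3e^-x+C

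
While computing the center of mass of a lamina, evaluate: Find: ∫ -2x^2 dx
Using power rule: ∫ -2x^2 dx = -2/3 x^3+C = (-2/3)x^3+C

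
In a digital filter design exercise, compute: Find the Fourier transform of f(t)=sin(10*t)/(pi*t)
sin(W * t)/(pi * t)=(W/pi) * sinc(W * t/pi) is the impulse response of the ideal low-pass filter with cutoff W (here W=10).
Its Fourier transform is a rectangular function:
F(omega)=1 for |omega| < 10, 0 otherwise

Answer: rect(omega/20) [i.e., 1 for |omega| < 10, 0 otherwise]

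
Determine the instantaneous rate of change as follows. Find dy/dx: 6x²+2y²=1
Differentiate: 12x + 4y·(dy/dx)=0
dy/dx=-12x/(4y)=-3·(x/y)

Answer: dy/dx=-3·(x/y)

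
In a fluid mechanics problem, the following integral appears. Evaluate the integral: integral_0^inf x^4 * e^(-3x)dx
This is a Gamma integral. Substitute u = 3x (du = 3 dx):
integral_0^inf x^4*e^(-3x) dx = (1/3^5) integral_0^inf u^4*e^(-u) du
= Gamma(5)/3^5 = 4!/3^5 = 24/243

Answer: 8/81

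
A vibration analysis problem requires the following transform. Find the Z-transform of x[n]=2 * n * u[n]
Z{n * u[n]} = z/(z-1)^2
By linearity: Z{2 * n * u[n]} = 2z/(z-1)^2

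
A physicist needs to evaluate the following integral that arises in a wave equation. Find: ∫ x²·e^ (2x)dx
Integration by parts twice:
First: u=x², dv=e^(2x) dx => x²e^(2x)/2 - (2/2)∫ xe^(2x) dx
Second (∫ xe^(2x) dx): xe^(2x)/2 - e^(2x)/4
Combining: e^(2x)(x²/2 - 2x/4 + 2/8) + C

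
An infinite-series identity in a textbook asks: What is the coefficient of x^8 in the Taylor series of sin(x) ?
sin(x) has only odd powers. Coefficient of x^8=0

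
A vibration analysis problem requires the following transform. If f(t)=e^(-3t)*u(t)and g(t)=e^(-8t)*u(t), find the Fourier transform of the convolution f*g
By the convolution theorem: F{f * g} = F(omega) * G(omega)
F(omega) = 1/(3 + j * omega), G(omega) = 1/(8 + j * omega)
F{f * g} = 1/((3 + j * omega)(8 + j * omega))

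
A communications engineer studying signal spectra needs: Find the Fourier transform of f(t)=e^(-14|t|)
Using the standard pair: F{e^(-a|t|)}=2a/(a^2+omega^2)
With a=14: F(omega)=28/(196+omega^2)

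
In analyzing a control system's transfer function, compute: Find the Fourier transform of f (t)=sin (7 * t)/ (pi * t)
sin(W * t)/(pi * t) = (W/pi) * sinc(W * t/pi) is the impulse response of the ideal low-pass filter with cutoff W (here W = 7).
Its Fourier transform is a rectangular function:
F(omega) = 1 for |omega| < 7, 0 otherwise

Answer: rect(omega/14) [i.e., 1 for |omega| < 7, 0 otherwise]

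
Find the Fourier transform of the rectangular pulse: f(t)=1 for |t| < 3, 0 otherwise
F(omega)=integral from -3 to 3 of e^(-j * omega * t) dt
=2 * sin(3 * omega)/omega=6 * sinc(3 * omega/pi)

Answer: 2 * sin(3 * omega)/omega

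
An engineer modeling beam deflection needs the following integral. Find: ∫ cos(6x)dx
Using substitution u = 6x: ∫ cos(u) du/6 = sin(u)/6 + C

Answer: (1/6)sin(6x) + C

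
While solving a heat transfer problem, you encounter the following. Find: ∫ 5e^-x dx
Since d/dx[e^-x]=- e^-x, we get -5e^-x+C

Answer: -5e^-x+C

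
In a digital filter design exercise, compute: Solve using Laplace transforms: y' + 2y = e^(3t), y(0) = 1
Take L: sY - 1 + 2Y=1/(s-3)
Y(s + 2)=1/(s-3) + 1
Y=1/((s-3)(s + 2)) + 1/(s + 2)
Partial fractions: 1/((s-3)(s + 2))=(1/5)/(s-3) - (1/5)/(s + 2)
So Y=(1/5)/(s-3) + (4/5)/(s + 2)
Inverse Laplace transform (L^(-1){1/(s-3)}=e^(3t), L^(-1){1/(s + 2)}=e^(-2t)):

Answer: y(t)=(1/5)·e^(3t) + (4/5)·e^(-2t)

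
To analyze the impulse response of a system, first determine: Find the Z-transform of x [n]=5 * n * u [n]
Z{n*u[n]}=z/(z-1)^2
By linearity: Z{5*n*u[n]}=5z/(z-1)^2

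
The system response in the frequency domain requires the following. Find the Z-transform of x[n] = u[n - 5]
Using the time-shift property: Z{u[n-5]} = z^(-5)*z/(z-1)
= z^(-4)/(z-1)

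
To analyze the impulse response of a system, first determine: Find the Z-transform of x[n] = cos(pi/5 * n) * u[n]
Z{cos(w0*n)*u[n]} = z(z - cos(w0))/(z^2 - 2z*cos(w0) + 1)
With w0 = pi/5: X(z) = z(z - cos(pi/5))/(z^2 - 2z*cos(pi/5) + 1)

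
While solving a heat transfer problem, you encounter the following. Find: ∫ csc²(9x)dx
Since d/dx[-cot(9x)]=9csc²(9x), integral=-cot(9x)/9+C

Answer: (-1/9)cot(9x)+C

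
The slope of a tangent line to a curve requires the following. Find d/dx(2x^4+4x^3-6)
Power rule: d/dx(ax^n) = n·a·x^(n-1)
Term by term: 8·x^3 + 12·x^2

Answer: 8x^3 + 12x^2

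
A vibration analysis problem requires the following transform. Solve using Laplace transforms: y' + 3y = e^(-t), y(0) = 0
Take L: sY - 0 + 3Y=1/(s + 1)
Y(s + 3)=1/(s + 1) + 0
Y=1/((s + 1)(s + 3)) + 0/(s + 3)
Partial fractions: 1/((s + 1)(s + 3))=(1/2)/(s + 1) - (1/2)/(s + 3)
So Y=(1/2)/(s + 1) - (1/2)/(s + 3)
Inverse Laplace transform (L^(-1){1/(s + 1)}=e^(-t), L^(-1){1/(s + 3)}=e^(-3t)):

Answer: y(t)=(1/2)·e^(-t) - (1/2)·e^(-3t)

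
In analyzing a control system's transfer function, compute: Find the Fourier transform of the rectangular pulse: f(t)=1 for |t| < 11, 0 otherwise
F(omega) = integral from -11 to 11 of e^(-j * omega * t) dt
= 2 * sin(11 * omega)/omega = 22 * sinc(11 * omega/pi)

Answer: 2 * sin(11 * omega)/omega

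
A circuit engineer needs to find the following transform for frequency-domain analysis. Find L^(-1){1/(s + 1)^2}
L^(-1){1/(s-a)^n} = t^(n-1)·e^(at)/(n-1)!
Here a = -1, n = 2: t^1·e^(-t)/1

Answer: t·e^(-t)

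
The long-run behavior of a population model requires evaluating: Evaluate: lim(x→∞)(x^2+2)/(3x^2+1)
Divide numerator and denominator by x^2:
lim (1 + 2/x^2)/(3 + 1/x^2) = 1/3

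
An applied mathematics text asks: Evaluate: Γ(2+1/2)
Γ(n+1/2) = (2n)!√π/(4^n·n!)
= 24√π/(16·2) = (3/4)·√π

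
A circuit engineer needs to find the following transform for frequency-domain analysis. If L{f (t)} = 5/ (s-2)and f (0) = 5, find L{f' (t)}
L{f'(t)} = s·F(s) - f(0) = 5s/(s-2) - 5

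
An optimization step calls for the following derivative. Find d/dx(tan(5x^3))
Chain rule: d/dx[tan(u)]=sec²(u)·u' where u=5x^3
u'=15x^2

Answer: 15x^2·sec²(5x^3)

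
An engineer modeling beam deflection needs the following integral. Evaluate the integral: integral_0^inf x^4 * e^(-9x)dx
This is a Gamma integral. Substitute u=9x (du=9 dx):
integral_0^inf x^4*e^(-9x) dx=(1/9^5) integral_0^inf u^4*e^(-u) du
=Gamma(5)/9^5=4!/9^5=24/59049

Answer: 8/19683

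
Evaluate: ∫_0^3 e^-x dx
Antiderivative: -e^-x
Evaluate: -(e^-3 - 1)

Answer: (e^-3 - 1)/(-1)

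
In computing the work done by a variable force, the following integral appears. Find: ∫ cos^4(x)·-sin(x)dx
Let u=cos(x), du=-sin(x) dx
∫ u^4 du=u^5/5 + C

Answer: cos^5(x)/5 + C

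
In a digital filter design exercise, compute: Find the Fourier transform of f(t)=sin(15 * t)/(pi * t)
sin(W * t)/(pi * t) = (W/pi) * sinc(W * t/pi) is the impulse response of the ideal low-pass filter with cutoff W (here W = 15).
Its Fourier transform is a rectangular function:
F(omega) = 1 for |omega| < 15, 0 otherwise

Answer: rect(omega/30) [i.e., 1 for |omega| < 15, 0 otherwise]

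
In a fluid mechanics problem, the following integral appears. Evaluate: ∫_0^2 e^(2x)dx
Antiderivative: (1/2)e^(2x)
Evaluate: (1/2)(e^4 - 1)

Answer: (e^4 - 1)/2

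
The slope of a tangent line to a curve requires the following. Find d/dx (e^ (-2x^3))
Chain rule: d/dx[e^u]=e^u · u' where u=-2x^3
u'=-6x^2

Answer: -6x^2·e^(-2x^3)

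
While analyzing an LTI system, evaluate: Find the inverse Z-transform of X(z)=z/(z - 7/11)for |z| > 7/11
Standard pair: z/(z-a) <-> a^n*u[n] for causal signals
With a=7/11: x[n]=(7/11)^n*u[n]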